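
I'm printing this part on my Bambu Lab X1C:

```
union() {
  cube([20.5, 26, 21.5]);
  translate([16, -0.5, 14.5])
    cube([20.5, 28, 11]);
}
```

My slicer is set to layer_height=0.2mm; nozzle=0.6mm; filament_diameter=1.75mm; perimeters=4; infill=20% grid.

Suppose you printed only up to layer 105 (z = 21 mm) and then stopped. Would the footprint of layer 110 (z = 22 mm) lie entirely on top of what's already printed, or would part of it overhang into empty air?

entirely on top

Compare the two slices. At z = 21: the cube (footprint 20.5×26) is included at this height (area 533.00 mm²); the cube at (16, -0.5) is present — its section is the full 20.5×28 rectangle (area 574.00 mm²); Combining (union): the regions partially overlap — summed areas 1107.00 mm² minus the doubly-counted overlap 117.00 mm² gives 990.00 mm² — area = 990.00 mm². At z = 22: the cube is absent (z outside [0, 21.5]); the cube at (16, -0.5) is present — its section is the full 20.5×28 rectangle (area 574.00 mm²); Taking the union: only the 20.5×28 cube at (16, -0.5) is present, so the union is just that shape — area = 574.00 mm². Checking containment: the cross-section at z = 22 is a subset of the cross-section at z = 21.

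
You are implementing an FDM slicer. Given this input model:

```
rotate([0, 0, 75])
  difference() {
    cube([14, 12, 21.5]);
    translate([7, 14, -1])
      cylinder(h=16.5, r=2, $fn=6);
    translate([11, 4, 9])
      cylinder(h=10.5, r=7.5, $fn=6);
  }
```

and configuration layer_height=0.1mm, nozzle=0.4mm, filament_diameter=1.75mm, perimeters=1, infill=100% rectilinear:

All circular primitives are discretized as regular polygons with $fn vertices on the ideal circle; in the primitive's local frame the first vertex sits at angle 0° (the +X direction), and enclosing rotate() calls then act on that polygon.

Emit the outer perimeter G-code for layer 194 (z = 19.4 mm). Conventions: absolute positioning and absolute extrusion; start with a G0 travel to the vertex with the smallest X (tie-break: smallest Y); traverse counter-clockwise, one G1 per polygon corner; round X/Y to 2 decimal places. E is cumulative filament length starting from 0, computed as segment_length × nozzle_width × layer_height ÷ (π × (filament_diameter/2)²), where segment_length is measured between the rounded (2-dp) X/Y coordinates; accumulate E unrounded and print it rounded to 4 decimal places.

G0 X-11.59 Y3.11 Z19.40
G1 X0.00 Y0.00 E0.1996
G1 X1.50 Y5.61 E0.2961
G1 X-2.96 Y4.42 E0.3729
G1 X-8.26 Y9.72 E0.4975
G1 X-6.51 Y16.24 E0.6098
G1 X-7.97 Y16.63 E0.6349
G1 X-11.59 Y3.11 E0.8677

At z = 19.4 mm: the 14×12 cube contributes its full rectangle; the cylinder at (7, 14) does not reach this height (z outside [-1, 15.5]); the r=7.5 cylinder at (11, 4) gives a regular 6-gon of circumradius 7.5 (constant along its height); After the difference (first − rest): starting from the 14×12 cube, the r=7.5 cylinder at (11, 4) partially overlaps it — only the 93.40 mm² overlap (of its 146.14 mm²) is removed, clipping the outline — 1 connected region; (rotated 75° about Z; rotation is an isometry so areas/perimeters/island counts are preserved). The outline is a single polygon with 7 vertices. Extrusion per mm of travel: 0.4 × 0.1 / (π × 0.875²) = 0.016630. Accumulating E over each segment gives final E = 0.8677.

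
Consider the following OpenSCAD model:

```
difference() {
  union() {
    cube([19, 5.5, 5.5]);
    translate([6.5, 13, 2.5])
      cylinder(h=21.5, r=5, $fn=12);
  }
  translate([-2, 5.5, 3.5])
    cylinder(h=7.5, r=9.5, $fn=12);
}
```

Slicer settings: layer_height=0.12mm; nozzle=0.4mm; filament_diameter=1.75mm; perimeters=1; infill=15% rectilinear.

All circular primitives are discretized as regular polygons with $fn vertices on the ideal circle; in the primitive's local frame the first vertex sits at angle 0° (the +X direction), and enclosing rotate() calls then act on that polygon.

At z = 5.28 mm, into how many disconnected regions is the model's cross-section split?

2

At z = 5.28 mm: the 19×5.5 cube contributes its full rectangle; the r=5 cylinder at (6.5, 13) gives a regular 12-gon of circumradius 5 (constant along its height); Taking the union: the 2 present regions are separate (no shared area or edge), so areas and boundary lengths simply add and each stays a separate island — 2 connected regions; the r=9.5 cylinder at (-2, 5.5) gives a regular 12-gon of circumradius 9.5 (constant along its height); Subtracting the remaining from the first: starting from the result so far, the r=9.5 cylinder at (-2, 5.5) partially overlaps it — only the 52.50 mm² overlap (of its 270.75 mm²) is removed, clipping the outline — 2 connected regions. The result has 2 disconnected regions.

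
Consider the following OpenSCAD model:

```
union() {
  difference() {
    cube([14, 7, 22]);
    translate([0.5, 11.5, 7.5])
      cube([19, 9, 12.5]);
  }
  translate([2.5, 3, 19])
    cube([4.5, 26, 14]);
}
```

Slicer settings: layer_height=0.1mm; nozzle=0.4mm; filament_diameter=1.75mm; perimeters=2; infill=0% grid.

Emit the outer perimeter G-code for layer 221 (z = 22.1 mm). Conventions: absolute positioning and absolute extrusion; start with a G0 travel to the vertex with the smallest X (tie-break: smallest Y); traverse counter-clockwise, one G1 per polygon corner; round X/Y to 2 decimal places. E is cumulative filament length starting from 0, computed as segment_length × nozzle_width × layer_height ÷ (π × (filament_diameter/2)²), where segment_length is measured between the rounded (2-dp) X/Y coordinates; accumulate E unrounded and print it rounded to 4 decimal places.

At z = 22.1 mm: the cube is not intersected at this z (z outside [0, 22]); the cube at (0.5, 11.5) is absent (z outside [7.5, 20]); After the difference (first − rest): the first operand is absent here, so nothing remains; the 4.5×26 cube at (2.5, 3) contributes its full rectangle; Taking the union: only the 4.5×26 cube at (2.5, 3) is present, so the union is just that shape — 1 connected region. The outline is a single polygon with 4 vertices. Extrusion per mm of travel: 0.4 × 0.1 / (π × 0.875²) = 0.016630. Accumulating E over each segment gives final E = 1.0144.

G0 X2.50 Y3.00 Z22.10
G1 X7.00 Y3.00 E0.0748
G1 X7.00 Y29.00 E0.5072
G1 X2.50 Y29.00 E0.5821
G1 X2.50 Y3.00 E1.0144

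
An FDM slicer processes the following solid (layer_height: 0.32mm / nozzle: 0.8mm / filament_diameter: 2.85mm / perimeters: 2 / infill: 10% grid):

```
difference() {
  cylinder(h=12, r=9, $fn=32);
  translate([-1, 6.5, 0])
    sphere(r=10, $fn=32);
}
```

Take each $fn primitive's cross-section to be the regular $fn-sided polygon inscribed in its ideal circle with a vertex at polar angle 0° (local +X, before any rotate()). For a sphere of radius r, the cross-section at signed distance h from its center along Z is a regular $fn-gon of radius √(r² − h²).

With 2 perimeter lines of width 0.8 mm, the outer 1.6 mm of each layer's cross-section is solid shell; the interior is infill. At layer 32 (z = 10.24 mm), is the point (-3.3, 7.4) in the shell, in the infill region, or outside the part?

At z = 10.24 mm: the r=9 cylinder gives a regular 32-gon of circumradius 9 (constant along its height); the sphere at (-1, 6.5) is not intersected at this z (|z−center|=10.240 > r=10); After the difference (first − rest): none of the subtracted shapes is present at this height, so the r=9 cylinder is unchanged — 1 connected region. Overall, the cross-section is a single solid region. The nearest boundary edge runs (-3.44, 8.31)→(-5.00, 7.48); distance from the point to it = 0.87 mm. The point is inside the cross-section, 0.87 mm from the nearest boundary — within the 1.6 mm shell band (2 × 0.8).

shell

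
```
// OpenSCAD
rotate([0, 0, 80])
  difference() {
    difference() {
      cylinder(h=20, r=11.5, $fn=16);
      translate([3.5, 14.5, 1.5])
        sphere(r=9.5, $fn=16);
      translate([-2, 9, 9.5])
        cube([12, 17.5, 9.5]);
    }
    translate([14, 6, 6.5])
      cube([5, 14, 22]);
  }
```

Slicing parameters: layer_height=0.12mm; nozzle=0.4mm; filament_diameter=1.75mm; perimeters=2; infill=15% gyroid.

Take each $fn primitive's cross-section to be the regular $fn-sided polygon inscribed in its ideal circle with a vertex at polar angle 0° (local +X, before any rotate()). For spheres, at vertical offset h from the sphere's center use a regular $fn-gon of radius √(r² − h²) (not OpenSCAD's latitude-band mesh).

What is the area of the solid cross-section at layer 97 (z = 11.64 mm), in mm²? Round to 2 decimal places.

389.23 mm²

At z = 11.64 mm: the cylinder: section is a regular 16-gon, circumradius r=11.5 (area = (16/2)·11.500²·sin(360°/16) = 404.88 mm²); the sphere at (3.5, 14.5) is not intersected at this z (|z−center|=10.140 > r=9.5); the 12×17.5 cube at (-2, 9) contributes its full rectangle (area 210.00 mm²); Taking the first minus the rest: starting from the r=11.5 cylinder (404.88 mm²), the 12×17.5 cube at (-2, 9) partially overlaps it — only the 15.65 mm² overlap (of its 210.00 mm²) is removed, clipping the outline — area = 389.23 mm²; the 5×14 cube at (14, 6) contributes its full rectangle (area 70.00 mm²); Taking the first minus the rest: starting from that combined region (389.23 mm²), the 5×14 cube at (14, 6) misses the remaining region (no effect) — area = 389.23 mm²; (rotated 80° about Z; rotation is an isometry so areas/perimeters/island counts are preserved). Overall, the cross-section is a single solid region. Net area = 389.23 mm².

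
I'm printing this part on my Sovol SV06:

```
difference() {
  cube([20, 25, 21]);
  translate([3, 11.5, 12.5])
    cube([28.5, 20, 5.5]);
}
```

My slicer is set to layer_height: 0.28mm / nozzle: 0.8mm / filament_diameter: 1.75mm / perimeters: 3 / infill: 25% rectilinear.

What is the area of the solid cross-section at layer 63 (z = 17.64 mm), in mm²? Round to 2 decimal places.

270.50 mm²

At z = 17.64 mm: the cube (footprint 20×25) is included at this height (area 500.00 mm²); the 28.5×20 cube at (3, 11.5) contributes its full rectangle (area 570.00 mm²); Subtracting the remaining from the first: starting from the 20×25 cube (500.00 mm²), the 28.5×20 cube at (3, 11.5) partially overlaps it — only the 229.50 mm² overlap (of its 570.00 mm²) is removed, clipping the outline — area = 270.50 mm². Overall, the cross-section is a single solid region. Net area = 270.50 mm².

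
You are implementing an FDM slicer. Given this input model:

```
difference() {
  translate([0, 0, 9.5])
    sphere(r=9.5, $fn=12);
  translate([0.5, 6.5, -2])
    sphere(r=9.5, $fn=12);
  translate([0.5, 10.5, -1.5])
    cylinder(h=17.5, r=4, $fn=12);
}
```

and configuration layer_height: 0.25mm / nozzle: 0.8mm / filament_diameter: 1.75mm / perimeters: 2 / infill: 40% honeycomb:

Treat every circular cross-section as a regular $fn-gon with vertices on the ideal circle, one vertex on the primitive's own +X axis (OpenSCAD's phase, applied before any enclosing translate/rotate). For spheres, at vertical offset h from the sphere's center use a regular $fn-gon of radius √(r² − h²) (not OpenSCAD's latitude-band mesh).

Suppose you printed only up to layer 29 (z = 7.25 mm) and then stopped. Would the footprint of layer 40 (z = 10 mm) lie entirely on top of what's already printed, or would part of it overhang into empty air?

part overhangs

Compare the two slices. At z = 7.25: the r=9.5 sphere slices to a regular 12-gon of circumradius 9.230 (√(r²−h²) with h=2.25 from center) (area = (12/2)·9.230²·sin(360°/12) = 255.56 mm²); the r=9.5 sphere at (0.5, 6.5) contributes a regular 12-gon of circumradius √(9.5²−9.25²) = 2.165 (area = (12/2)·2.165²·sin(360°/12) = 14.06 mm²); the r=4 cylinder at (0.5, 10.5) contributes a regular 12-gon of circumradius 4 (area = (12/2)·4.000²·sin(360°/12) = 48.00 mm²); Subtracting the remaining from the first: starting from the r=9.5 sphere (255.56 mm²), the r=9.5 sphere at (0.5, 6.5) lies wholly inside it (removes its full 14.06 mm² and its 13.45 mm outline becomes a hole wall); the r=4 cylinder at (0.5, 10.5) partially overlaps it — only the 5.03 mm² overlap (of its 48.00 mm²) is removed, clipping the outline — area = 236.47 mm². At z = 10: the sphere: section is a regular 12-gon, circumradius = √(r²−h²) = √(9.5²−0.5²) = 9.487 (area = (12/2)·9.487²·sin(360°/12) = 270.00 mm²); the sphere at (0.5, 6.5) is not intersected at this z (|z−center|=12.000 > r=9.5); the r=4 cylinder at (0.5, 10.5) gives a regular 12-gon of circumradius 4 (constant along its height) (area = (12/2)·4.000²·sin(360°/12) = 48.00 mm²); Subtracting the remaining from the first: starting from the r=9.5 sphere (270.00 mm²), the r=4 cylinder at (0.5, 10.5) partially overlaps it — only the 12.63 mm² overlap (of its 48.00 mm²) is removed, clipping the outline — area = 257.37 mm². Checking containment: at z = 10 the cross-section extends beyond the z = 7.25 cross-section by about 20.90 mm².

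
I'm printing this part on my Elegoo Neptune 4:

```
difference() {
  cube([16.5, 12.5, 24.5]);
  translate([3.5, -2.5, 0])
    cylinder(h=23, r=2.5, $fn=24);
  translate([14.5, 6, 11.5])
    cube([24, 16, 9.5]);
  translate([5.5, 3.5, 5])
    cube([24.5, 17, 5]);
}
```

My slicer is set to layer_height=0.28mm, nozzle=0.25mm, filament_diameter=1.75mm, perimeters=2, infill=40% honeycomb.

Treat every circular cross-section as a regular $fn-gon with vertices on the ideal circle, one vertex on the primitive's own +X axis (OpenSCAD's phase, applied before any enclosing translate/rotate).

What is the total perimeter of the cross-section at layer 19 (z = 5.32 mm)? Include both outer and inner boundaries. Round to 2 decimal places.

At z = 5.32 mm: the cube is present — its section is the full 16.5×12.5 rectangle (perimeter 58.00 mm); the r=2.5 cylinder at (3.5, -2.5) gives a regular 24-gon of circumradius 2.5 (constant along its height) (perimeter = 2·24·2.500·sin(180°/24) = 15.66 mm); the cube at (14.5, 6) is absent (z outside [11.5, 21]); the 24.5×17 cube at (5.5, 3.5) contributes its full rectangle (perimeter 83.00 mm); After the difference (first − rest): starting from the 16.5×12.5 cube, the r=2.5 cylinder at (3.5, -2.5) misses the remaining region (no effect); the 24.5×17 cube at (5.5, 3.5) partially overlaps it — only the 99.00 mm² overlap (of its 416.50 mm²) is removed, clipping the outline — boundary = 58.00 mm. Overall, the cross-section is a single solid region. Total boundary length (outer) = 58.00 mm.

58.00 mm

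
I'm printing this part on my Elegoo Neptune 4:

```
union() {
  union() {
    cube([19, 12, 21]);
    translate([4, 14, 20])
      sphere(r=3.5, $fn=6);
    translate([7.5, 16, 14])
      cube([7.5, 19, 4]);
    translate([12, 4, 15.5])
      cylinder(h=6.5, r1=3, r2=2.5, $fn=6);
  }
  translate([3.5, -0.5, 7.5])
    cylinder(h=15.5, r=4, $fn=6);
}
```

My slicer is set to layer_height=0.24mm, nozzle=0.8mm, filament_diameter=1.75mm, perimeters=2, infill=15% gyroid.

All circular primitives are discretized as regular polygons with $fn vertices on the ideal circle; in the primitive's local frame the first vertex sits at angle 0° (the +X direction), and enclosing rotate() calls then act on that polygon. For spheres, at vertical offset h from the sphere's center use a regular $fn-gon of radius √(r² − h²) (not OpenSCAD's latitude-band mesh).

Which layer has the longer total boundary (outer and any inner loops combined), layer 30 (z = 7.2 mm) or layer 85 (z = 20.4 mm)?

Layer 30 (z = 7.2): the 19×12 cube contributes its full rectangle (perimeter 62.00 mm); the sphere at (4, 14) does not reach this height (|z−center|=12.800 > r=3.5); the cube at (7.5, 16) is absent (z outside [14, 18]); the cone at (12, 4) is not intersected at this z (z outside [15.5, 22]); Taking the union: only the 19×12 cube is present, so the union is just that shape — boundary = 62.00 mm; the cylinder at (3.5, -0.5) does not reach this height (z outside [7.5, 23]); Merging all regions: only that combined region is present, so the union is just that shape — boundary = 62.00 mm. So its perimeter = 62.00 mm. Layer 85 (z = 20.4): the cube is present — its section is the full 19×12 rectangle (perimeter 62.00 mm); the r=3.5 sphere at (4, 14) contributes a regular 6-gon of circumradius √(3.5²−0.4²) = 3.477 (perimeter = 2·6·3.477·sin(180°/6) = 20.86 mm); the cube at (7.5, 16) is not intersected at this z (z outside [14, 18]); the cone at (12, 4): at t=0.754 of its height the radius interpolates to r₁+(r₂−r₁)t = 2.623, giving a regular 6-gon of that circumradius (perimeter = 2·6·2.623·sin(180°/6) = 15.74 mm); Taking the union: the regions partially overlap (shared area 21.98 mm²), so the edge portions inside another operand are dropped and the merged outline is re-measured after clipping — boundary = 72.41 mm; the cylinder at (3.5, -0.5): section is a regular 6-gon, circumradius r=4 (perimeter = 2·6·4.000·sin(180°/6) = 24.00 mm); Merging all regions: the regions partially overlap (shared area 16.89 mm²), so the edge portions inside another operand are dropped and the merged outline is re-measured after clipping — boundary = 78.41 mm. So its perimeter = 78.41 mm. Layer 85 is larger (78.41 vs 62.00 mm).

layer 85 (z = 20.4 mm)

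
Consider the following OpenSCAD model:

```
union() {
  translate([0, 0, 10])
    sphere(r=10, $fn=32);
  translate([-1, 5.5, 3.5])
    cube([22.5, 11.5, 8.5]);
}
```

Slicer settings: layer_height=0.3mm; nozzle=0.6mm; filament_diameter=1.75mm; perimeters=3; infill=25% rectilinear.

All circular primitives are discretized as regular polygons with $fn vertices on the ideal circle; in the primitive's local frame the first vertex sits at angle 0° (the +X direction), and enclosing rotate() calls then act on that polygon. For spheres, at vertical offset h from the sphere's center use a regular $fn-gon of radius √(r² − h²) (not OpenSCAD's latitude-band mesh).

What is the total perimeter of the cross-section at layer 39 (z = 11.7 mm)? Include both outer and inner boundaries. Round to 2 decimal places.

105.76 mm

At z = 11.7 mm: the r=10 sphere contributes a regular 32-gon of circumradius √(10²−1.7²) = 9.854 (perimeter = 2·32·9.854·sin(180°/32) = 61.82 mm); the 22.5×11.5 cube at (-1, 5.5) contributes its full rectangle (perimeter 68.00 mm); Taking the union: the regions partially overlap (shared area 29.03 mm²), so the edge portions inside another operand are dropped and the merged outline is re-measured after clipping — boundary = 105.76 mm. Overall, the cross-section is a single solid region. Total boundary length (outer) = 105.76 mm.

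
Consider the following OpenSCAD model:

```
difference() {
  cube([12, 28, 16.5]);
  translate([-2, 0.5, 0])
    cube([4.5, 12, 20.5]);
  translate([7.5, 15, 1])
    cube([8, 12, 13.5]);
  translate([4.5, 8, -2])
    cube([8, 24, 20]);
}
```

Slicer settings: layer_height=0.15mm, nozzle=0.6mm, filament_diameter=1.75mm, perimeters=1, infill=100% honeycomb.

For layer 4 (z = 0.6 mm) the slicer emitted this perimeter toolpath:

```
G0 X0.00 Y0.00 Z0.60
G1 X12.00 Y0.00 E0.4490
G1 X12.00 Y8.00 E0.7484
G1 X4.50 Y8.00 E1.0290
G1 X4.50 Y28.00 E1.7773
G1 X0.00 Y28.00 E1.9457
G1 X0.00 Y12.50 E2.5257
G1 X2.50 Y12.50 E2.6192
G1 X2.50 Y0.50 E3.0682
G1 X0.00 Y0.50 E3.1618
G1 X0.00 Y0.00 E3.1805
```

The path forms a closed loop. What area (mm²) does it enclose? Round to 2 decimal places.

Apply the shoelace formula to the sequence of (X, Y) vertices; enclosed area = 156.00 mm².

156.00 mm²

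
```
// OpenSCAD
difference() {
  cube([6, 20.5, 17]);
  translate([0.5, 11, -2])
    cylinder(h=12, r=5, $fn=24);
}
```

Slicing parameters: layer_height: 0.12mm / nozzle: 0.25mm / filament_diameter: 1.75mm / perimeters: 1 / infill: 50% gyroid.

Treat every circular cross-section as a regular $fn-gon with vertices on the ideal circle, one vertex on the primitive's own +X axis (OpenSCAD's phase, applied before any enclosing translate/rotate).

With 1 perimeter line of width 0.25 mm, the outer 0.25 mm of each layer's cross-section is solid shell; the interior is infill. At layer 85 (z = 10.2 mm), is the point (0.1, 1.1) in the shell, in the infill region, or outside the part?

shell

At z = 10.2 mm: the 6×20.5 cube contributes its full rectangle; the cylinder at (0.5, 11) is not intersected at this z (z outside [-2, 10]); After the difference (first − rest): none of the subtracted shapes is present at this height, so the 6×20.5 cube is unchanged — 1 connected region. Overall, the cross-section is a single solid region. The nearest boundary edge runs (0.00, 20.50)→(0.00, 0.00); distance from the point to it = 0.10 mm. The point is inside the cross-section, 0.10 mm from the nearest boundary — within the 0.25 mm shell band (1 × 0.25).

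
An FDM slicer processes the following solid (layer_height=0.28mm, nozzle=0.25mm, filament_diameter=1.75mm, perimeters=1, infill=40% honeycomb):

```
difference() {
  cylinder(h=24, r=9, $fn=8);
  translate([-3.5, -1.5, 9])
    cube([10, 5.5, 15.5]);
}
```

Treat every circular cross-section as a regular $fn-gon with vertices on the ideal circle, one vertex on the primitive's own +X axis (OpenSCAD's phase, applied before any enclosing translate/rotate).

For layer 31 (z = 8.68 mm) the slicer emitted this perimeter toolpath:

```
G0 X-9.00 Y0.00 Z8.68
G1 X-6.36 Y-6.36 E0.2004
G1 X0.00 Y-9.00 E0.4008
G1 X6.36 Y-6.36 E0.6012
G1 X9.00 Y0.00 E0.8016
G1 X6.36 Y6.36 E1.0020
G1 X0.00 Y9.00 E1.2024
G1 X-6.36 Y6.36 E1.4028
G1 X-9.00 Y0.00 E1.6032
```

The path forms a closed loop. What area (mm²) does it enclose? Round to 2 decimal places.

228.96 mm²

Apply the shoelace formula to the sequence of (X, Y) vertices; enclosed area = 228.96 mm².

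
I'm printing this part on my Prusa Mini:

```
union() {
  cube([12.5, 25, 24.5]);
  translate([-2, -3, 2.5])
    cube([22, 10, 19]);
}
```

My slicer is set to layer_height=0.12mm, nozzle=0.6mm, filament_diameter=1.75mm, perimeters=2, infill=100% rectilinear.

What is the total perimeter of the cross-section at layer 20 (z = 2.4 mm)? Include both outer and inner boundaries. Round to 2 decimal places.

75.00 mm

At z = 2.4 mm: the cube is present — its section is the full 12.5×25 rectangle (perimeter 75.00 mm); the cube at (-2, -3) does not reach this height (z outside [2.5, 21.5]); Taking the union: only the 12.5×25 cube is present, so the union is just that shape — boundary = 75.00 mm. Overall, the cross-section is a single solid region. Total boundary length (outer) = 75.00 mm.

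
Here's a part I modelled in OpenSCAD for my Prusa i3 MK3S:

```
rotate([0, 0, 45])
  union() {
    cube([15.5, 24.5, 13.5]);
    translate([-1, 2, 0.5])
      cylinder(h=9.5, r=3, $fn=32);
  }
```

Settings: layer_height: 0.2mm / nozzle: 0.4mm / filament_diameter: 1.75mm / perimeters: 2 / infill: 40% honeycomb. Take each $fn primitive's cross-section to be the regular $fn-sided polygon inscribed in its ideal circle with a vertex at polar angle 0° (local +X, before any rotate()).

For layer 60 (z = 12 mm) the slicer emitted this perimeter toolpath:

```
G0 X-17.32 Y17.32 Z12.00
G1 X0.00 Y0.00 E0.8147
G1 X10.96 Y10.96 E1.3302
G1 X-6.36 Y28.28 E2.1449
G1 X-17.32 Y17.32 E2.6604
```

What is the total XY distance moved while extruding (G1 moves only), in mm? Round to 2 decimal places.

79.99 mm

Sum the Euclidean lengths of each G1 segment: total = 79.99 mm.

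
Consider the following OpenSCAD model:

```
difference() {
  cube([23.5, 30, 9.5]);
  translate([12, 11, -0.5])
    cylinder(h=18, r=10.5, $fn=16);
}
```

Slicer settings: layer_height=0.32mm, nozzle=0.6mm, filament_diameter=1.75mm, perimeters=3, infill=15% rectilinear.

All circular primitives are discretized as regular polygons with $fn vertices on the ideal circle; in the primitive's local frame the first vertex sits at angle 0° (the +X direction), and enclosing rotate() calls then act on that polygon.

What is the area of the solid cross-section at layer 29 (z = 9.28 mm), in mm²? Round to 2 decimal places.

367.47 mm²

At z = 9.28 mm: the cube is present — its section is the full 23.5×30 rectangle (area 705.00 mm²); the r=10.5 cylinder at (12, 11) contributes a regular 16-gon of circumradius 10.5 (area = (16/2)·10.500²·sin(360°/16) = 337.53 mm²); Subtracting the remaining from the first: starting from the 23.5×30 cube (705.00 mm²), the r=10.5 cylinder at (12, 11) lies wholly inside it (removes its full 337.53 mm² and its 65.55 mm outline becomes a hole wall) — area = 367.47 mm². Overall, the cross-section is one region with 1 hole. Net area = 367.47 mm².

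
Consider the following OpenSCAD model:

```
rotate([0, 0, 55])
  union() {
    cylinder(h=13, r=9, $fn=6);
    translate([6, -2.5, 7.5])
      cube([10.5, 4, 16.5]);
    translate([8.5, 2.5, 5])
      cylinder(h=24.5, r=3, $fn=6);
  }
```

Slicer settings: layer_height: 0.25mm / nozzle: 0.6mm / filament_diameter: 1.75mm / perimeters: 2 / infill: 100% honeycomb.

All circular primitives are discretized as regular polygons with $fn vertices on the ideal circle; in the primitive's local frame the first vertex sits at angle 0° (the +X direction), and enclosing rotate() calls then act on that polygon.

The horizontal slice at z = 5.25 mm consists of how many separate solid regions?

1

At z = 5.25 mm: the r=9 cylinder contributes a regular 6-gon of circumradius 9; the cube at (6, -2.5) is absent (z outside [7.5, 24]); the cylinder at (8.5, 2.5): section is a regular 6-gon, circumradius r=3; Combining (union): the regions partially overlap (shared area 7.17 mm²), so overlapping operands fuse into one piece — 1 connected region; (rotated 55° about Z; rotation is an isometry so areas/perimeters/island counts are preserved). The result has 1 disconnected region.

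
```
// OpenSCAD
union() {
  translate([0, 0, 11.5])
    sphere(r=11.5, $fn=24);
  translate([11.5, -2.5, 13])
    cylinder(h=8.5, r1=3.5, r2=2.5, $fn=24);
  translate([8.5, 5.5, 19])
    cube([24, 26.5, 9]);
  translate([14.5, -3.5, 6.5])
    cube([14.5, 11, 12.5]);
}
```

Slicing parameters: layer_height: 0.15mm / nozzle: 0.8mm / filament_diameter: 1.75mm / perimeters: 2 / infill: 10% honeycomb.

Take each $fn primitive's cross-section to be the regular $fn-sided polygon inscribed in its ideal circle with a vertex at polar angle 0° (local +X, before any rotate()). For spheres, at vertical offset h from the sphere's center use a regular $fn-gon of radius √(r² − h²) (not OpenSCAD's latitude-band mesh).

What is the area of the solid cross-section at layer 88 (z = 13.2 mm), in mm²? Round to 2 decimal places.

583.41 mm²

At z = 13.2 mm: the r=11.5 sphere contributes a regular 24-gon of circumradius √(11.5²−1.7²) = 11.374 (area = (24/2)·11.374²·sin(360°/24) = 401.77 mm²); the cone at (11.5, -2.5) (r1=3.5→r2=2.5) has section circumradius 3.476 here — a regular 24-gon (area = (24/2)·3.476²·sin(360°/24) = 37.54 mm²); the cube at (8.5, 5.5) is not intersected at this z (z outside [19, 28]); the cube at (14.5, -3.5) is present — its section is the full 14.5×11 rectangle (area 159.50 mm²); Combining (union): the regions partially overlap — summed areas 598.81 mm² minus the doubly-counted overlap 15.39 mm² gives 583.41 mm² — area = 583.41 mm². Overall, the cross-section is a single solid region. Net area = 583.41 mm².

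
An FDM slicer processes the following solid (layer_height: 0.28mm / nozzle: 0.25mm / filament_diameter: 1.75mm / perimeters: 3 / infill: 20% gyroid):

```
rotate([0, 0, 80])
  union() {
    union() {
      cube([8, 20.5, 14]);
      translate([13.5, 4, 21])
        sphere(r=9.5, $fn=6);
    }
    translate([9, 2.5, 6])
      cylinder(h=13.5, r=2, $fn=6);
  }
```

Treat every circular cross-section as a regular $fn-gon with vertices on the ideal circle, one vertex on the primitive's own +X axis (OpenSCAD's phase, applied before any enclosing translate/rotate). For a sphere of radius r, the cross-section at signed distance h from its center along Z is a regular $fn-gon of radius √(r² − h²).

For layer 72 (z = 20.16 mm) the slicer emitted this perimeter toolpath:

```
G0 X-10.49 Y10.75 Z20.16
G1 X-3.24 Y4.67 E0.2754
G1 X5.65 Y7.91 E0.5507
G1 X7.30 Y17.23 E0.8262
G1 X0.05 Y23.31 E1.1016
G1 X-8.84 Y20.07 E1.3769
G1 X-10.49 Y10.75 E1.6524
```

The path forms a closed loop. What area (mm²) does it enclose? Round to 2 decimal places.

Apply the shoelace formula to the sequence of (X, Y) vertices; enclosed area = 232.65 mm².

232.65 mm²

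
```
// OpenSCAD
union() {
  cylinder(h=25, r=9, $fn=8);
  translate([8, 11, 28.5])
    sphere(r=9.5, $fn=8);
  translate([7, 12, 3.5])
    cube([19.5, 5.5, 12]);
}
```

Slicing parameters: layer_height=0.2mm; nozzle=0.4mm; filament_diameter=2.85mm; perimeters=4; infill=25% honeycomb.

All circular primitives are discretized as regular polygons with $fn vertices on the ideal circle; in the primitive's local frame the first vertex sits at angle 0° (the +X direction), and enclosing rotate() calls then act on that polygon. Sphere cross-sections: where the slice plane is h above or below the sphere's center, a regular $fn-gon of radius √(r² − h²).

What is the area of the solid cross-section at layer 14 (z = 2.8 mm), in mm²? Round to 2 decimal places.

At z = 2.8 mm: the cylinder: section is a regular 8-gon, circumradius r=9 (area = (8/2)·9.000²·sin(360°/8) = 229.10 mm²); the sphere at (8, 11) is absent (|z−center|=25.700 > r=9.5); the cube at (7, 12) is not intersected at this z (z outside [3.5, 15.5]); Taking the union: only the r=9 cylinder is present, so the union is just that shape — area = 229.10 mm². Overall, the cross-section is a single solid region. Net area = 229.10 mm².

229.10 mm²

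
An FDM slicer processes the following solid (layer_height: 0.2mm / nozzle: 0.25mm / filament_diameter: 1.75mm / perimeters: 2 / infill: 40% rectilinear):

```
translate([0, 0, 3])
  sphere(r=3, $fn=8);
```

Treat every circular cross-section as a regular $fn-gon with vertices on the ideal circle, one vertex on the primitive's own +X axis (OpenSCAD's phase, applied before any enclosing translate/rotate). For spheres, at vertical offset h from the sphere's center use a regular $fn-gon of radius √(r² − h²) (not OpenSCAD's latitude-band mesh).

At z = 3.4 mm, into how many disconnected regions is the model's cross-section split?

1

At z = 3.4 mm: the sphere: section is a regular 8-gon, circumradius = √(r²−h²) = √(3²−0.4²) = 2.973. The result has 1 disconnected region.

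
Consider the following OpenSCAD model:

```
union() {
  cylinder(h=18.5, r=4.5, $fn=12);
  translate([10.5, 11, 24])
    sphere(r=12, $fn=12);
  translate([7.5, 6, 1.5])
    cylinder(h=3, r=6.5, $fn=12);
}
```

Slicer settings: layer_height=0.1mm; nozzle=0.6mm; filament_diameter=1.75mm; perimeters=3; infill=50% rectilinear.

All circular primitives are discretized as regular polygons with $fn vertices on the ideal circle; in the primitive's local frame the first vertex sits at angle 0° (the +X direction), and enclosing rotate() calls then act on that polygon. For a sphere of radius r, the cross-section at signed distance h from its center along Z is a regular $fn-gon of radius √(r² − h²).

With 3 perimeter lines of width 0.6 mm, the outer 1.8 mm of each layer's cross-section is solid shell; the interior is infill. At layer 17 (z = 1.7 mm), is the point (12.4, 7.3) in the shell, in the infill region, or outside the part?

At z = 1.7 mm: the r=4.5 cylinder contributes a regular 12-gon of circumradius 4.5; the sphere at (10.5, 11) is not intersected at this z (|z−center|=22.300 > r=12); the r=6.5 cylinder at (7.5, 6) gives a regular 12-gon of circumradius 6.5 (constant along its height); Merging all regions: the regions partially overlap (shared area 3.68 mm²), so overlapping operands fuse into one piece — 1 connected region. Overall, the cross-section is a single solid region. The nearest boundary edge runs (13.13, 9.25)→(14.00, 6.00); distance from the point to it = 1.21 mm. The point is inside the cross-section, 1.21 mm from the nearest boundary — within the 1.8 mm shell band (3 × 0.6).

shell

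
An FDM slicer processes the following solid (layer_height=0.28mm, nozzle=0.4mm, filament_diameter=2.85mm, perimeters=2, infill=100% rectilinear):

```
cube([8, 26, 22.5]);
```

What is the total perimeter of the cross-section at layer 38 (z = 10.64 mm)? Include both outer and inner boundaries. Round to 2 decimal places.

68.00 mm

At z = 10.64 mm: the 8×26 cube contributes its full rectangle (perimeter 68.00 mm). Overall, the cross-section is a single solid region. Total boundary length (outer) = 68.00 mm.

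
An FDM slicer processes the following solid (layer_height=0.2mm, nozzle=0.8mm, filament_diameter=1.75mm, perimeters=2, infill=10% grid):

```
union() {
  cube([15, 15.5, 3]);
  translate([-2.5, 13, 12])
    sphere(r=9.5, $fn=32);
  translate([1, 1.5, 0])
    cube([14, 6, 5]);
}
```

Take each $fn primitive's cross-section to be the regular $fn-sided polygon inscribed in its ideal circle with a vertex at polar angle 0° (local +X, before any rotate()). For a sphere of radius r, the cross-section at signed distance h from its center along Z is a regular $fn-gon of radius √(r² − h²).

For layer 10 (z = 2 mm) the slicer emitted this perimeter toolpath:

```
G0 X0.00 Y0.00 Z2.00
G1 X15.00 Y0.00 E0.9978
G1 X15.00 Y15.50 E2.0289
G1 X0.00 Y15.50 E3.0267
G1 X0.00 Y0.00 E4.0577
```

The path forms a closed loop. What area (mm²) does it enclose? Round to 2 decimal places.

Apply the shoelace formula to the sequence of (X, Y) vertices; enclosed area = 232.50 mm².

232.50 mm²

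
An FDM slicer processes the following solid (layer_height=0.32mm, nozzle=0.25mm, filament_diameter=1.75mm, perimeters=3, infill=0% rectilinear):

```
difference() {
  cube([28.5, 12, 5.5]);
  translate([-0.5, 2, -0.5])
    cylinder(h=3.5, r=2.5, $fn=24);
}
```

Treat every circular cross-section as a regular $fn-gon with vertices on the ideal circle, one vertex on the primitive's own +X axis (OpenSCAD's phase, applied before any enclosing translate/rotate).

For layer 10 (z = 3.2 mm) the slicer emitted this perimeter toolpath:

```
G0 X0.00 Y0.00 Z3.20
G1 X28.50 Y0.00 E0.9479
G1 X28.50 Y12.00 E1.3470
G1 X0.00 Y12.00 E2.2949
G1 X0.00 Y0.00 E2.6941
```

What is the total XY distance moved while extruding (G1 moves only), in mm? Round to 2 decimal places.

Sum the Euclidean lengths of each G1 segment: total = 81.00 mm.

81.00 mm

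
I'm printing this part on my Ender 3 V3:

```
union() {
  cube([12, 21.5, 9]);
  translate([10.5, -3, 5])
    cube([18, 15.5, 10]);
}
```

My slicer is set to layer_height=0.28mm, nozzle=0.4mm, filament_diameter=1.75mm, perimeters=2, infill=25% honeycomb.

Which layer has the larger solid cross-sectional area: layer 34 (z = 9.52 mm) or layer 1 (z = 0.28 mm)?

layer 34 (z = 9.52 mm)

Layer 34 (z = 9.52): the cube is not intersected at this z (z outside [0, 9]); the cube at (10.5, -3) is present — its section is the full 18×15.5 rectangle (area 279.00 mm²); Merging all regions: only the 18×15.5 cube at (10.5, -3) is present, so the union is just that shape — area = 279.00 mm². So its area = 279.00 mm². Layer 1 (z = 0.28): the cube is present — its section is the full 12×21.5 rectangle (area 258.00 mm²); the cube at (10.5, -3) is not intersected at this z (z outside [5, 15]); Taking the union: only the 12×21.5 cube is present, so the union is just that shape — area = 258.00 mm². So its area = 258.00 mm². Layer 34 is larger (279.00 vs 258.00 mm²).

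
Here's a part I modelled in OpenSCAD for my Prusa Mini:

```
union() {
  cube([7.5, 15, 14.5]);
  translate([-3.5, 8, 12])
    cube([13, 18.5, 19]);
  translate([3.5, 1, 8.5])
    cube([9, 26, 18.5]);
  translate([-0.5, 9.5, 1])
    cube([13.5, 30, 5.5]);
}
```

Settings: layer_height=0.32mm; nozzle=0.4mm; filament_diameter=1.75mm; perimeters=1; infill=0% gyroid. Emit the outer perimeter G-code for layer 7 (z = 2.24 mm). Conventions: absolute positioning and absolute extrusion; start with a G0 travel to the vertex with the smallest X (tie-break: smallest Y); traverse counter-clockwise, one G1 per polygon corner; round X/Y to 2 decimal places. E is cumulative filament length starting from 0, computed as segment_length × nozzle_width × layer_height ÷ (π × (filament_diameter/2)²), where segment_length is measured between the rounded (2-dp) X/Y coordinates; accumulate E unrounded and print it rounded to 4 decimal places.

G0 X-0.50 Y9.50 Z2.24
G1 X0.00 Y9.50 E0.0266
G1 X0.00 Y0.00 E0.5322
G1 X7.50 Y0.00 E0.9313
G1 X7.50 Y9.50 E1.4368
G1 X13.00 Y9.50 E1.7295
G1 X13.00 Y39.50 E3.3260
G1 X-0.50 Y39.50 E4.0444
G1 X-0.50 Y9.50 E5.6409

At z = 2.24 mm: the 7.5×15 cube contributes its full rectangle; the cube at (-3.5, 8) is not intersected at this z (z outside [12, 31]); the cube at (3.5, 1) does not reach this height (z outside [8.5, 27]); the cube at (-0.5, 9.5) is present — its section is the full 13.5×30 rectangle; Combining (union): the regions partially overlap (shared area 41.25 mm²), so overlapping operands fuse into one piece — 1 connected region. The outline is a single polygon with 8 vertices. Extrusion per mm of travel: 0.4 × 0.32 / (π × 0.875²) = 0.053216. Accumulating E over each segment gives final E = 5.6409.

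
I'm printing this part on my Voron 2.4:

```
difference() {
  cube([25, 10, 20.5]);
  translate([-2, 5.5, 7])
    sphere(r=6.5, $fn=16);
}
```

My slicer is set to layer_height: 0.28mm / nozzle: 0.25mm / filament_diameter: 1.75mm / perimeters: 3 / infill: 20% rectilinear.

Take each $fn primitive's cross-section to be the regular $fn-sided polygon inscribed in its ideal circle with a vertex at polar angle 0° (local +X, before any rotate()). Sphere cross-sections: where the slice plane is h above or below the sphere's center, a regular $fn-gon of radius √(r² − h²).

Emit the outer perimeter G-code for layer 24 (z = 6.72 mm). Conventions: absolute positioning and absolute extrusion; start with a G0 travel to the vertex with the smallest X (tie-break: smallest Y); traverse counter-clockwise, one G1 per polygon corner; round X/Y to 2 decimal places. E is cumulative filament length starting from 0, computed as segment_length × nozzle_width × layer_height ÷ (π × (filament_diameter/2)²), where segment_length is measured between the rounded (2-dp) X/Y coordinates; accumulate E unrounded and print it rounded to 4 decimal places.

At z = 6.72 mm: the 25×10 cube contributes its full rectangle; the r=6.5 sphere at (-2, 5.5) slices to a regular 16-gon of circumradius 6.494 (√(r²−h²) with h=0.28 from center); Taking the first minus the rest: starting from the 25×10 cube, the r=6.5 sphere at (-2, 5.5) partially overlaps it — only the 36.49 mm² overlap (of its 129.11 mm²) is removed, clipping the outline — 1 connected region. The outline is a single polygon with 8 vertices. Extrusion per mm of travel: 0.25 × 0.28 / (π × 0.875²) = 0.029103. Accumulating E over each segment gives final E = 1.9727.

G0 X1.23 Y0.00 Z6.72
G1 X25.00 Y0.00 E0.6918
G1 X25.00 Y10.00 E0.9828
G1 X2.65 Y10.00 E1.6332
G1 X4.00 Y7.99 E1.7037
G1 X4.49 Y5.50 E1.7776
G1 X4.00 Y3.01 E1.8514
G1 X2.59 Y0.91 E1.9250
G1 X1.23 Y0.00 E1.9727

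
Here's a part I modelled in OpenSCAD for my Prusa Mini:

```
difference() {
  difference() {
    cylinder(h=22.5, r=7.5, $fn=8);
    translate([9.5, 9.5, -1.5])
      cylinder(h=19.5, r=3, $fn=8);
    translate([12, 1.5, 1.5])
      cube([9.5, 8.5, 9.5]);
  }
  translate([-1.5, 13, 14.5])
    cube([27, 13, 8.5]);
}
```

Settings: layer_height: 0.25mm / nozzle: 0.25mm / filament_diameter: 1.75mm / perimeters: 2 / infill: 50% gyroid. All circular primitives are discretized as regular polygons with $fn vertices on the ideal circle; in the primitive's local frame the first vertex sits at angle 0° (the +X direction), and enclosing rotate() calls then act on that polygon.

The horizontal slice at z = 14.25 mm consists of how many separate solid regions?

1

At z = 14.25 mm: the r=7.5 cylinder contributes a regular 8-gon of circumradius 7.5; the r=3 cylinder at (9.5, 9.5) gives a regular 8-gon of circumradius 3 (constant along its height); the cube at (12, 1.5) is not intersected at this z (z outside [1.5, 11]); After the difference (first − rest): starting from the r=7.5 cylinder, the r=3 cylinder at (9.5, 9.5) misses the remaining region (no effect) — 1 connected region; the cube at (-1.5, 13) is absent (z outside [14.5, 23]); Taking the first minus the rest: none of the subtracted shapes is present at this height, so that combined region is unchanged — 1 connected region. The result has 1 disconnected region.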